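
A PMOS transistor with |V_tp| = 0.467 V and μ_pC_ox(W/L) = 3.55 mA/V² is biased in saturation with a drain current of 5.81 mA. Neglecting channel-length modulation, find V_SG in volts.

V_SG = 2.28 V

In saturation I_D = ½ k_p (V_SG − |V_tp|)², so V_SG − |V_tp| = √(2 I_D / k_p) = √(2 × 5.81 / 3.55) = 1.81 V.
V_SG = 0.467 + 1.81 = 2.28 V.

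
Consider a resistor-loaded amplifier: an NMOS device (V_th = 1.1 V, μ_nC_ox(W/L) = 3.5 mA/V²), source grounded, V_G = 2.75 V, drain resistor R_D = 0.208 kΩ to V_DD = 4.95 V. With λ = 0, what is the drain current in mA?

I_D = 4.76 mA

V_GS = V_G = 2.75 V, so V_ov = 2.75 − 1.1 = 1.65 V.
Assume saturation: I_D = ½ k_n V_ov² = 0.5 × 3.5 × 1.65² = 4.76 mA, giving V_DS = V_DD − I_D R_D = 4.95 − 4.76 × 0.208 = 3.96 V.
V_DS = 3.96 V ≥ V_ov = 1.65 V, confirming saturation.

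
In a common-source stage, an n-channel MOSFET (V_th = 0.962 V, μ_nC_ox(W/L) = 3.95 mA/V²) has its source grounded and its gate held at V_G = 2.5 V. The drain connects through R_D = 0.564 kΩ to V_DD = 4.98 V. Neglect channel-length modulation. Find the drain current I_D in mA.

V_GS = V_G = 2.5 V, so V_ov = 2.5 − 0.962 = 1.54 V.
Assume saturation: I_D = ½ k_n V_ov² = 0.5 × 3.95 × 1.54² = 4.67 mA, giving V_DS = V_DD − I_D R_D = 4.98 − 4.67 × 0.564 = 2.35 V.
V_DS = 2.35 V ≥ V_ov = 1.54 V, confirming saturation.

I_D = 4.67 mA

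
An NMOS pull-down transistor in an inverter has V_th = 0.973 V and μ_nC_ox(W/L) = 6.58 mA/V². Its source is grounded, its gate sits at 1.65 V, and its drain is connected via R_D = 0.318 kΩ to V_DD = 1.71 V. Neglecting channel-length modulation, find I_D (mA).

V_GS = V_G = 1.65 V, so V_ov = 1.65 − 0.973 = 0.677 V.
Assume saturation: I_D = ½ k_n V_ov² = 0.5 × 6.58 × 0.677² = 1.51 mA, giving V_DS = V_DD − I_D R_D = 1.71 − 1.51 × 0.318 = 1.23 V.
V_DS = 1.23 V ≥ V_ov = 0.677 V, confirming saturation.

I_D = 1.51 mA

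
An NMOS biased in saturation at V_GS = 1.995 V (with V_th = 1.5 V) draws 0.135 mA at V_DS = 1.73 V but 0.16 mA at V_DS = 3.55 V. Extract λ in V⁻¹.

λ = 0.123 V⁻¹

With V_GS fixed, I_D ∝ (1 + λ V_DS) in saturation, so I_D2/I_D1 = (1 + λ V_DS2)/(1 + λ V_DS1).
0.16/0.135 = 1.185 = (1 + 3.55 λ)/(1 + 1.73 λ).
Solving: λ (I_D1 V_DS2 − I_D2 V_DS1) = I_D2 − I_D1, so λ = (0.16 − 0.135) / (0.135 × 3.55 − 0.16 × 1.73) = 0.025 / 0.202 = 0.123 V⁻¹.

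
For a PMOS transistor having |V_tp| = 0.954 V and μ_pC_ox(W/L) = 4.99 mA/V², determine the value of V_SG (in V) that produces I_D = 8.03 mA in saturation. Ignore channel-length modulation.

V_SG = 2.75 V

In saturation I_D = ½ k_p (V_SG − |V_tp|)², so V_SG − |V_tp| = √(2 I_D / k_p) = √(2 × 8.03 / 4.99) = 1.79 V.
V_SG = 0.954 + 1.79 = 2.75 V.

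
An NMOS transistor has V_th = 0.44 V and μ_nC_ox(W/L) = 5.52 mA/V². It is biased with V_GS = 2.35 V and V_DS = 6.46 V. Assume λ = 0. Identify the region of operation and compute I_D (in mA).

V_ov = V_GS − V_th = 2.35 − 0.44 = 1.91 V.
Since V_DS = 6.46 V ≥ V_ov = 1.91 V, the device is in saturation.
I_D = ½ k_n V_ov² = 0.5 × 5.52 × 1.91² = 10.1 mA.

Saturation; I_D = 10.1 mA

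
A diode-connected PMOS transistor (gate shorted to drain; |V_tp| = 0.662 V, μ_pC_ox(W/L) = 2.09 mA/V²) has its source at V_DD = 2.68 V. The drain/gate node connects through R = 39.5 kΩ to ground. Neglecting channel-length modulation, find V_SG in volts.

V_SG = 0.871 V

With gate tied to drain, V_SG = V_SD ≥ V_SG − |V_tp|, so the device is in saturation.
KCL at the drain: ½ k_p (V_SG − |V_tp|)² = (V_DD − V_SG)/R.
Let x = V_SG − 0.662. Then 41.3 x² + x − 2.018 = 0, giving x = 0.209 V (positive root), so V_SG = 0.871 V.
I_D = (V_DD − V_SG)/R = (2.68 − 0.871) / 39.5 = 0.0458 mA.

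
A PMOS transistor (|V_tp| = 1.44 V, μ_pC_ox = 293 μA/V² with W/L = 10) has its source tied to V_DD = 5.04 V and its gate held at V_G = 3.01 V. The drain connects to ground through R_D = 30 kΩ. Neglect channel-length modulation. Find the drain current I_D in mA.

V_SG = V_DD − V_G = 5.04 − 3.01 = 2.03 V, so V_ov = 2.03 − 1.44 = 0.59 V.
k_p = μ_pC_ox · (W/L) = 2.93 mA/V².
Assume saturation: I_D = ½ k_p V_ov² = 0.5 × 2.93 × 0.59² = 0.51 mA, giving V_SD = V_DD − I_D R_D = 5.04 − 0.51 × 30 = -10.3 V.
But -10.3 V < V_ov = 0.59 V, so the device is actually in triode.
In triode I_D = k_p[V_ov V_SD − ½ V_SD²] and I_D = (V_DD − V_SD)/R_D. Equating: 44 V_SD² − 52.86 V_SD + 5.04 = 0, giving V_SD = 0.104 V (the root below V_ov).
I_D = (5.04 − 0.104) / 30 = 0.165 mA.

I_D = 0.165 mA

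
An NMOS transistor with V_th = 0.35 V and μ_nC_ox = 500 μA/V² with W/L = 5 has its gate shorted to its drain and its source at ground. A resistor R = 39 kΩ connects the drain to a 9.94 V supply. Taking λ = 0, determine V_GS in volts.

With gate tied to drain, V_GS = V_DS ≥ V_GS − V_th, so the device is in saturation.
k_n = μ_nC_ox · (W/L) = 2.5 mA/V².
KCL at the drain: ½ k_n (V_GS − V_th)² = (V_DD − V_GS)/R.
Let x = V_GS − 0.35. Then 48.8 x² + x − 9.59 = 0, giving x = 0.433 V (positive root), so V_GS = 0.783 V.
I_D = (V_DD − V_GS)/R = (9.94 − 0.783) / 39 = 0.235 mA.

V_GS = 0.783 V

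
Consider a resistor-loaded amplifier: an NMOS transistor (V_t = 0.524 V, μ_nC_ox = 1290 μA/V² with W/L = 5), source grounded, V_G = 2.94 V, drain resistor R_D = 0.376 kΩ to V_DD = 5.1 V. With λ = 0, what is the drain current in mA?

I_D = 11.2 mA

V_GS = V_G = 2.94 V, so V_ov = 2.94 − 0.524 = 2.42 V.
k_n = μ_nC_ox · (W/L) = 6.45 mA/V².
Assume saturation: I_D = ½ k_n V_ov² = 0.5 × 6.45 × 2.42² = 18.8 mA, giving V_DS = V_DD − I_D R_D = 5.1 − 18.8 × 0.376 = -1.98 V.
But -1.98 V < V_ov = 2.42 V, so the device is actually in triode.
In triode I_D = k_n[V_ov V_DS − ½ V_DS²] and I_D = (V_DD − V_DS)/R_D. Equating: 1.21 V_DS² − 6.859 V_DS + 5.1 = 0, giving V_DS = 0.881 V (the root below V_ov).
I_D = (5.1 − 0.881) / 0.376 = 11.2 mA.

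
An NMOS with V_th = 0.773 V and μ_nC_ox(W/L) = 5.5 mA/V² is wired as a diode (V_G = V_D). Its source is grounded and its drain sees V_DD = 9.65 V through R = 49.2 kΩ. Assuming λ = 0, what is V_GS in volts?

With gate tied to drain, V_GS = V_DS ≥ V_GS − V_th, so the device is in saturation.
KCL at the drain: ½ k_n (V_GS − V_th)² = (V_DD − V_GS)/R.
Let x = V_GS − 0.773. Then 135 x² + x − 8.877 = 0, giving x = 0.252 V (positive root), so V_GS = 1.03 V.
I_D = (V_DD − V_GS)/R = (9.65 − 1.03) / 49.2 = 0.175 mA.

V_GS = 1.03 V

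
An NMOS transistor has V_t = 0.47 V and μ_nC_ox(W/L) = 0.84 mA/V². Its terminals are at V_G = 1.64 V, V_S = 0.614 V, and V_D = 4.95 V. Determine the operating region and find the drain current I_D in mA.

V_GS = V_G − V_S = 1.64 − 0.614 = 1.03 V; V_DS = V_D − V_S = 4.95 − 0.614 = 4.34 V.
V_ov = V_GS − V_t = 1.03 − 0.47 = 0.556 V.
Since V_DS = 4.34 V ≥ V_ov = 0.556 V, the device is in saturation.
I_D = ½ k_n V_ov² = 0.5 × 0.84 × 0.556² = 0.13 mA.

Saturation; I_D = 0.130 mA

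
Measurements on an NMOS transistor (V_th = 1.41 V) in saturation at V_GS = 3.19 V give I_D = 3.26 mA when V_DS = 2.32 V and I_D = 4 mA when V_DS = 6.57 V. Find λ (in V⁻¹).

λ = 0.0610 V⁻¹

With V_GS fixed, I_D ∝ (1 + λ V_DS) in saturation, so I_D2/I_D1 = (1 + λ V_DS2)/(1 + λ V_DS1).
4/3.26 = 1.227 = (1 + 6.57 λ)/(1 + 2.32 λ).
Solving: λ (I_D1 V_DS2 − I_D2 V_DS1) = I_D2 − I_D1, so λ = (4 − 3.26) / (3.26 × 6.57 − 4 × 2.32) = 0.74 / 12.1 = 0.061 V⁻¹.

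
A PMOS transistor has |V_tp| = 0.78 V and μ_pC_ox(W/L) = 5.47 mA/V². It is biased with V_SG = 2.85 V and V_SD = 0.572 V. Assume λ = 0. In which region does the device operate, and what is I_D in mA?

V_ov = V_SG − |V_tp| = 2.85 − 0.78 = 2.07 V.
Since V_SD = 0.572 V < V_ov = 2.07 V, the device is in the triode region.
I_D = k_p [V_ov · V_SD − ½ V_SD²] = 5.47 × [2.07 × 0.572 − 0.5 × 0.572²] = 5.58 mA.

Triode; I_D = 5.58 mA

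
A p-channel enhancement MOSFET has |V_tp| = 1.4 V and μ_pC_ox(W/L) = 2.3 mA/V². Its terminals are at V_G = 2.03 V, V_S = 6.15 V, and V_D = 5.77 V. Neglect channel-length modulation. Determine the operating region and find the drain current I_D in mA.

V_SG = V_S − V_G = 6.15 − 2.03 = 4.12 V; V_SD = V_S − V_D = 6.15 − 5.77 = 0.38 V.
V_ov = V_SG − |V_tp| = 4.12 − 1.4 = 2.72 V.
Since V_SD = 0.38 V < V_ov = 2.72 V, the device is in the triode region.
I_D = k_p [V_ov · V_SD − ½ V_SD²] = 2.3 × [2.72 × 0.38 − 0.5 × 0.38²] = 2.21 mA.

Triode; I_D = 2.21 mA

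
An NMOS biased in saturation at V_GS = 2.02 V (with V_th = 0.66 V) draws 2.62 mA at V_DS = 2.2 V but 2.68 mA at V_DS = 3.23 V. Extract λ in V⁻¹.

λ = 0.0234 V⁻¹

With V_GS fixed, I_D ∝ (1 + λ V_DS) in saturation, so I_D2/I_D1 = (1 + λ V_DS2)/(1 + λ V_DS1).
2.68/2.62 = 1.023 = (1 + 3.23 λ)/(1 + 2.2 λ).
Solving: λ (I_D1 V_DS2 − I_D2 V_DS1) = I_D2 − I_D1, so λ = (2.68 − 2.62) / (2.62 × 3.23 − 2.68 × 2.2) = 0.06 / 2.57 = 0.0234 V⁻¹.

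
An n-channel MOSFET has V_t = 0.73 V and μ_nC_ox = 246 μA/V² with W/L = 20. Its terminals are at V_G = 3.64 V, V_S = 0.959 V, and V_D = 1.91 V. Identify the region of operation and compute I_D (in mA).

Triode; I_D = 6.90 mA

V_GS = V_G − V_S = 3.64 − 0.959 = 2.68 V; V_DS = V_D − V_S = 1.91 − 0.959 = 0.951 V.
k_n = μ_nC_ox · (W/L) = 4.92 mA/V².
V_ov = V_GS − V_t = 2.68 − 0.73 = 1.95 V.
Since V_DS = 0.951 V < V_ov = 1.95 V, the device is in the triode region.
I_D = k_n [V_ov · V_DS − ½ V_DS²] = 4.92 × [1.95 × 0.951 − 0.5 × 0.951²] = 6.9 mA.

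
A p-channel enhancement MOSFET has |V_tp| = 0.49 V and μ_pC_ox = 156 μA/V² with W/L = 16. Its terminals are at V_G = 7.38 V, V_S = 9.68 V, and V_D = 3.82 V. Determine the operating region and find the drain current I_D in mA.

Saturation; I_D = 4.09 mA

V_SG = V_S − V_G = 9.68 − 7.38 = 2.3 V; V_SD = V_S − V_D = 9.68 − 3.82 = 5.86 V.
k_p = μ_pC_ox · (W/L) = 2.496 mA/V².
V_ov = V_SG − |V_tp| = 2.3 − 0.49 = 1.81 V.
Since V_SD = 5.86 V ≥ V_ov = 1.81 V, the device is in saturation.
I_D = ½ k_p V_ov² = 0.5 × 2.496 × 1.81² = 4.09 mA.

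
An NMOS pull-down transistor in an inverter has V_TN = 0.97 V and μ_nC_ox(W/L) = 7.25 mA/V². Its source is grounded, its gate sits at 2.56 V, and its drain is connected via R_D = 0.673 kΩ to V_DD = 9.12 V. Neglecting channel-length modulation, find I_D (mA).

V_GS = V_G = 2.56 V, so V_ov = 2.56 − 0.97 = 1.59 V.
Assume saturation: I_D = ½ k_n V_ov² = 0.5 × 7.25 × 1.59² = 9.16 mA, giving V_DS = V_DD − I_D R_D = 9.12 − 9.16 × 0.673 = 2.95 V.
V_DS = 2.95 V ≥ V_ov = 1.59 V, confirming saturation.

I_D = 9.16 mA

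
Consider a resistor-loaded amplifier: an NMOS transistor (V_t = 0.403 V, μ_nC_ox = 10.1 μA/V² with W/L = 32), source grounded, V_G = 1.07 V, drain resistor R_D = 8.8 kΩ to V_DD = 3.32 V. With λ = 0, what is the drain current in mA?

V_GS = V_G = 1.07 V, so V_ov = 1.07 − 0.403 = 0.667 V.
k_n = μ_nC_ox · (W/L) = 0.3232 mA/V².
Assume saturation: I_D = ½ k_n V_ov² = 0.5 × 0.3232 × 0.667² = 0.0719 mA, giving V_DS = V_DD − I_D R_D = 3.32 − 0.0719 × 8.8 = 2.69 V.
V_DS = 2.69 V ≥ V_ov = 0.667 V, confirming saturation.

I_D = 0.0719 mA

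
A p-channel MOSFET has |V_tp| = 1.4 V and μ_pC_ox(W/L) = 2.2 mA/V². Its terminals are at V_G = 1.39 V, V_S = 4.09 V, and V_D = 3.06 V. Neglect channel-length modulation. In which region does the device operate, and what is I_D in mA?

V_SG = V_S − V_G = 4.09 − 1.39 = 2.7 V; V_SD = V_S − V_D = 4.09 − 3.06 = 1.03 V.
V_ov = V_SG − |V_tp| = 2.7 − 1.4 = 1.3 V.
Since V_SD = 1.03 V < V_ov = 1.3 V, the device is in the triode region.
I_D = k_p [V_ov · V_SD − ½ V_SD²] = 2.2 × [1.3 × 1.03 − 0.5 × 1.03²] = 1.78 mA.

Triode; I_D = 1.78 mA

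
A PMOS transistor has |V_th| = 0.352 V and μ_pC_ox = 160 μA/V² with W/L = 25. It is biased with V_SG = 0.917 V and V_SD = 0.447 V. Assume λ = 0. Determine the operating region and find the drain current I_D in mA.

k_p = μ_pC_ox · (W/L) = 4 mA/V².
V_ov = V_SG − |V_th| = 0.917 − 0.352 = 0.565 V.
Since V_SD = 0.447 V < V_ov = 0.565 V, the device is in the triode region.
I_D = k_p [V_ov · V_SD − ½ V_SD²] = 4 × [0.565 × 0.447 − 0.5 × 0.447²] = 0.611 mA.

Triode; I_D = 0.611 mA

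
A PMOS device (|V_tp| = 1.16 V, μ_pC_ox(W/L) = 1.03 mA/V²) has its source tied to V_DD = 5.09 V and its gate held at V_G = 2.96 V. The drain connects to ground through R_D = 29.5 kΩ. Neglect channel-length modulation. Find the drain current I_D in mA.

V_SG = V_DD − V_G = 5.09 − 2.96 = 2.13 V, so V_ov = 2.13 − 1.16 = 0.97 V.
Assume saturation: I_D = ½ k_p V_ov² = 0.5 × 1.03 × 0.97² = 0.485 mA, giving V_SD = V_DD − I_D R_D = 5.09 − 0.485 × 29.5 = -9.2 V.
But -9.2 V < V_ov = 0.97 V, so the device is actually in triode.
In triode I_D = k_p[V_ov V_SD − ½ V_SD²] and I_D = (V_DD − V_SD)/R_D. Equating: 15.2 V_SD² − 30.47 V_SD + 5.09 = 0, giving V_SD = 0.184 V (the root below V_ov).
I_D = (5.09 − 0.184) / 29.5 = 0.166 mA.

I_D = 0.166 mA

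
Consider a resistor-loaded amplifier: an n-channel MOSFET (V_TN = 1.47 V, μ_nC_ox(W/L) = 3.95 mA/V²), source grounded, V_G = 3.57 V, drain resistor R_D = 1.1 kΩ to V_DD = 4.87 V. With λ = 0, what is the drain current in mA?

V_GS = V_G = 3.57 V, so V_ov = 3.57 − 1.47 = 2.1 V.
Assume saturation: I_D = ½ k_n V_ov² = 0.5 × 3.95 × 2.1² = 8.71 mA, giving V_DS = V_DD − I_D R_D = 4.87 − 8.71 × 1.1 = -4.71 V.
But -4.71 V < V_ov = 2.1 V, so the device is actually in triode.
In triode I_D = k_n[V_ov V_DS − ½ V_DS²] and I_D = (V_DD − V_DS)/R_D. Equating: 2.17 V_DS² − 10.12 V_DS + 4.87 = 0, giving V_DS = 0.545 V (the root below V_ov).
I_D = (4.87 − 0.545) / 1.1 = 3.93 mA.

I_D = 3.93 mA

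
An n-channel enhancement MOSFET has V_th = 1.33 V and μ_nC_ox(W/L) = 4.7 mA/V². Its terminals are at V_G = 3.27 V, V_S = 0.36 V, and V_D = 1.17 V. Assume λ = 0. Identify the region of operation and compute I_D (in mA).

Triode; I_D = 4.47 mA

V_GS = V_G − V_S = 3.27 − 0.36 = 2.91 V; V_DS = V_D − V_S = 1.17 − 0.36 = 0.81 V.
V_ov = V_GS − V_th = 2.91 − 1.33 = 1.58 V.
Since V_DS = 0.81 V < V_ov = 1.58 V, the device is in the triode region.
I_D = k_n [V_ov · V_DS − ½ V_DS²] = 4.7 × [1.58 × 0.81 − 0.5 × 0.81²] = 4.47 mA.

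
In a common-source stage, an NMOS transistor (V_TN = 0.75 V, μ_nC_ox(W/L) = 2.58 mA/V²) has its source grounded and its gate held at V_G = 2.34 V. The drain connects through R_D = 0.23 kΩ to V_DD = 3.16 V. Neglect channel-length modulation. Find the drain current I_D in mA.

I_D = 3.26 mA

V_GS = V_G = 2.34 V, so V_ov = 2.34 − 0.75 = 1.59 V.
Assume saturation: I_D = ½ k_n V_ov² = 0.5 × 2.58 × 1.59² = 3.26 mA, giving V_DS = V_DD − I_D R_D = 3.16 − 3.26 × 0.23 = 2.41 V.
V_DS = 2.41 V ≥ V_ov = 1.59 V, confirming saturation.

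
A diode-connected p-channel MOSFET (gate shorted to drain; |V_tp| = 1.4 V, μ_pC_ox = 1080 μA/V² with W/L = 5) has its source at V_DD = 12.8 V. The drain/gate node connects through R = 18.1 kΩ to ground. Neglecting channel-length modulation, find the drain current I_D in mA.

I_D = 0.604 mA

With gate tied to drain, V_SG = V_SD ≥ V_SG − |V_tp|, so the device is in saturation.
k_p = μ_pC_ox · (W/L) = 5.4 mA/V².
KCL at the drain: ½ k_p (V_SG − |V_tp|)² = (V_DD − V_SG)/R.
Let x = V_SG − 1.4. Then 48.9 x² + x − 11.4 = 0, giving x = 0.473 V (positive root), so V_SG = 1.87 V.
I_D = (V_DD − V_SG)/R = (12.8 − 1.87) / 18.1 = 0.604 mA.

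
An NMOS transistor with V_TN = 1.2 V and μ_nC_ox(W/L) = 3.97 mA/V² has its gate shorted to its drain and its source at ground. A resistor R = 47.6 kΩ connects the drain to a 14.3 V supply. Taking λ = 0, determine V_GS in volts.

With gate tied to drain, V_GS = V_DS ≥ V_GS − V_TN, so the device is in saturation.
KCL at the drain: ½ k_n (V_GS − V_TN)² = (V_DD − V_GS)/R.
Let x = V_GS − 1.2. Then 94.5 x² + x − 13.1 = 0, giving x = 0.367 V (positive root), so V_GS = 1.57 V.
I_D = (V_DD − V_GS)/R = (14.3 − 1.57) / 47.6 = 0.267 mA.

V_GS = 1.57 V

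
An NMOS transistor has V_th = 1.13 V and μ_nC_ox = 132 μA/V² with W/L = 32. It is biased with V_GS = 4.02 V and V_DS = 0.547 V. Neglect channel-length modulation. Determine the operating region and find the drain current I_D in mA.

Triode; I_D = 6.05 mA

k_n = μ_nC_ox · (W/L) = 4.224 mA/V².
V_ov = V_GS − V_th = 4.02 − 1.13 = 2.89 V.
Since V_DS = 0.547 V < V_ov = 2.89 V, the device is in the triode region.
I_D = k_n [V_ov · V_DS − ½ V_DS²] = 4.224 × [2.89 × 0.547 − 0.5 × 0.547²] = 6.05 mA.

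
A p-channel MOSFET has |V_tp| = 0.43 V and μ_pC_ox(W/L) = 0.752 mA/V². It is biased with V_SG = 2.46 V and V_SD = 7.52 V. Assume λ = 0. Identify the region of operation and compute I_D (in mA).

V_ov = V_SG − |V_tp| = 2.46 − 0.43 = 2.03 V.
Since V_SD = 7.52 V ≥ V_ov = 2.03 V, the device is in saturation.
I_D = ½ k_p V_ov² = 0.5 × 0.752 × 2.03² = 1.55 mA.

Saturation; I_D = 1.55 mA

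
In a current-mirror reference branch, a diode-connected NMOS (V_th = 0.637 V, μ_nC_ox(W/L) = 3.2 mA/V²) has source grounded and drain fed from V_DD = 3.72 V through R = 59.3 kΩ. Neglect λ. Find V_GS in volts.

V_GS = 0.812 V

With gate tied to drain, V_GS = V_DS ≥ V_GS − V_th, so the device is in saturation.
KCL at the drain: ½ k_n (V_GS − V_th)² = (V_DD − V_GS)/R.
Let x = V_GS − 0.637. Then 94.9 x² + x − 3.083 = 0, giving x = 0.175 V (positive root), so V_GS = 0.812 V.
I_D = (V_DD − V_GS)/R = (3.72 − 0.812) / 59.3 = 0.049 mA.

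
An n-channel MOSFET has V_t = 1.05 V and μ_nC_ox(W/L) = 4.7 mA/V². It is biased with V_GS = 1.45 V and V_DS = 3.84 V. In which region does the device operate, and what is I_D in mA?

V_ov = V_GS − V_t = 1.45 − 1.05 = 0.4 V.
Since V_DS = 3.84 V ≥ V_ov = 0.4 V, the device is in saturation.
I_D = ½ k_n V_ov² = 0.5 × 4.7 × 0.4² = 0.376 mA.

Saturation; I_D = 0.376 mA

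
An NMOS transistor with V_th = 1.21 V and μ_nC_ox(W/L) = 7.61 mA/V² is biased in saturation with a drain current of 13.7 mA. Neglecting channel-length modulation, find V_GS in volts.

In saturation I_D = ½ k_n (V_GS − V_th)², so V_GS − V_th = √(2 I_D / k_n) = √(2 × 13.7 / 7.61) = 1.9 V.
V_GS = 1.21 + 1.9 = 3.11 V.

V_GS = 3.11 V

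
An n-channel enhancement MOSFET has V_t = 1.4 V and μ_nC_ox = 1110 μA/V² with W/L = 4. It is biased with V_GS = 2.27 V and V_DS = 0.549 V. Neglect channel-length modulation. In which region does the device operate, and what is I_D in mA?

k_n = μ_nC_ox · (W/L) = 4.44 mA/V².
V_ov = V_GS − V_t = 2.27 − 1.4 = 0.87 V.
Since V_DS = 0.549 V < V_ov = 0.87 V, the device is in the triode region.
I_D = k_n [V_ov · V_DS − ½ V_DS²] = 4.44 × [0.87 × 0.549 − 0.5 × 0.549²] = 1.45 mA.

Triode; I_D = 1.45 mA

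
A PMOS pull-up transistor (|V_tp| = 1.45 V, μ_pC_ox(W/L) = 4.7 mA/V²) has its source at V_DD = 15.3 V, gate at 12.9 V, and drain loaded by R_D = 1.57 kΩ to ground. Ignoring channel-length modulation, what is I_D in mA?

I_D = 2.12 mA

V_SG = V_DD − V_G = 15.3 − 12.9 = 2.4 V, so V_ov = 2.4 − 1.45 = 0.95 V.
Assume saturation: I_D = ½ k_p V_ov² = 0.5 × 4.7 × 0.95² = 2.12 mA, giving V_SD = V_DD − I_D R_D = 15.3 − 2.12 × 1.57 = 12 V.
V_SD = 12 V ≥ V_ov = 0.95 V, confirming saturation.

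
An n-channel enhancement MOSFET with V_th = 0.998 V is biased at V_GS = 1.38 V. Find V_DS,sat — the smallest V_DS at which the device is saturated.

The boundary between triode and saturation is V_DS = V_GS − V_th = V_ov.
V_ov = 1.38 − 0.998 = 0.382 V.

V_DS,sat = 0.382 V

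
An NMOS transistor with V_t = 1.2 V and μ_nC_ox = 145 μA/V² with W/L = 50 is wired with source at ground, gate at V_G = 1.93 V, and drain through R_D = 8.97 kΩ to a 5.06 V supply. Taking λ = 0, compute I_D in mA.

V_GS = V_G = 1.93 V, so V_ov = 1.93 − 1.2 = 0.73 V.
k_n = μ_nC_ox · (W/L) = 7.25 mA/V².
Assume saturation: I_D = ½ k_n V_ov² = 0.5 × 7.25 × 0.73² = 1.93 mA, giving V_DS = V_DD − I_D R_D = 5.06 − 1.93 × 8.97 = -12.3 V.
But -12.3 V < V_ov = 0.73 V, so the device is actually in triode.
In triode I_D = k_n[V_ov V_DS − ½ V_DS²] and I_D = (V_DD − V_DS)/R_D. Equating: 32.5 V_DS² − 48.47 V_DS + 5.06 = 0, giving V_DS = 0.113 V (the root below V_ov).
I_D = (5.06 − 0.113) / 8.97 = 0.552 mA.

I_D = 0.552 mA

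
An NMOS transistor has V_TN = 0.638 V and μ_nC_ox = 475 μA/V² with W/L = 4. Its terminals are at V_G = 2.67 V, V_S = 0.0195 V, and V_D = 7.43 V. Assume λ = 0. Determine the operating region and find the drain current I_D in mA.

V_GS = V_G − V_S = 2.67 − 0.0195 = 2.65 V; V_DS = V_D − V_S = 7.43 − 0.0195 = 7.41 V.
k_n = μ_nC_ox · (W/L) = 1.9 mA/V².
V_ov = V_GS − V_TN = 2.65 − 0.638 = 2.01 V.
Since V_DS = 7.41 V ≥ V_ov = 2.01 V, the device is in saturation.
I_D = ½ k_n V_ov² = 0.5 × 1.9 × 2.01² = 3.85 mA.

Saturation; I_D = 3.85 mA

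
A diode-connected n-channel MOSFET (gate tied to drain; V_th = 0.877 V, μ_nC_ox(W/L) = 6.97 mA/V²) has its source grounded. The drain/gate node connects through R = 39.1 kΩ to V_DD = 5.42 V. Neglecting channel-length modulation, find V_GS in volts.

With gate tied to drain, V_GS = V_DS ≥ V_GS − V_th, so the device is in saturation.
KCL at the drain: ½ k_n (V_GS − V_th)² = (V_DD − V_GS)/R.
Let x = V_GS − 0.877. Then 136 x² + x − 4.543 = 0, giving x = 0.179 V (positive root), so V_GS = 1.06 V.
I_D = (V_DD − V_GS)/R = (5.42 − 1.06) / 39.1 = 0.112 mA.

V_GS = 1.06 V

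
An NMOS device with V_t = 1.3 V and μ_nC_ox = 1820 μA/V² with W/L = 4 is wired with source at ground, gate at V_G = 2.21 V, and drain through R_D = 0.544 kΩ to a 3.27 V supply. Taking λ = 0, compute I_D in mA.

V_GS = V_G = 2.21 V, so V_ov = 2.21 − 1.3 = 0.91 V.
k_n = μ_nC_ox · (W/L) = 7.28 mA/V².
Assume saturation: I_D = ½ k_n V_ov² = 0.5 × 7.28 × 0.91² = 3.01 mA, giving V_DS = V_DD − I_D R_D = 3.27 − 3.01 × 0.544 = 1.63 V.
V_DS = 1.63 V ≥ V_ov = 0.91 V, confirming saturation.

I_D = 3.01 mA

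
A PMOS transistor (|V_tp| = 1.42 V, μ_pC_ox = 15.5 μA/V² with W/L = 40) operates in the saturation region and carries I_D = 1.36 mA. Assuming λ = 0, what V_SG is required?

k_p = μ_pC_ox · (W/L) = 0.62 mA/V².
In saturation I_D = ½ k_p (V_SG − |V_tp|)², so V_SG − |V_tp| = √(2 I_D / k_p) = √(2 × 1.36 / 0.62) = 2.09 V.
V_SG = 1.42 + 2.09 = 3.51 V.

V_SG = 3.51 V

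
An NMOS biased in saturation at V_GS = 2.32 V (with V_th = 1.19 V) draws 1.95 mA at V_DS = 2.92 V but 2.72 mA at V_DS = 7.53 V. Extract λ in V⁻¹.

λ = 0.114 V⁻¹

With V_GS fixed, I_D ∝ (1 + λ V_DS) in saturation, so I_D2/I_D1 = (1 + λ V_DS2)/(1 + λ V_DS1).
2.72/1.95 = 1.395 = (1 + 7.53 λ)/(1 + 2.92 λ).
Solving: λ (I_D1 V_DS2 − I_D2 V_DS1) = I_D2 − I_D1, so λ = (2.72 − 1.95) / (1.95 × 7.53 − 2.72 × 2.92) = 0.77 / 6.74 = 0.114 V⁻¹.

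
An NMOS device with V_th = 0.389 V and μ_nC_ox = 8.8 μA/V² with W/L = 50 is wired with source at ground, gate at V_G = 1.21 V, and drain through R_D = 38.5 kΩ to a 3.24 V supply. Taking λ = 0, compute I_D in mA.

I_D = 0.0776 mA

V_GS = V_G = 1.21 V, so V_ov = 1.21 − 0.389 = 0.821 V.
k_n = μ_nC_ox · (W/L) = 0.44 mA/V².
Assume saturation: I_D = ½ k_n V_ov² = 0.5 × 0.44 × 0.821² = 0.148 mA, giving V_DS = V_DD − I_D R_D = 3.24 − 0.148 × 38.5 = -2.47 V.
But -2.47 V < V_ov = 0.821 V, so the device is actually in triode.
In triode I_D = k_n[V_ov V_DS − ½ V_DS²] and I_D = (V_DD − V_DS)/R_D. Equating: 8.47 V_DS² − 14.91 V_DS + 3.24 = 0, giving V_DS = 0.254 V (the root below V_ov).
I_D = (3.24 − 0.254) / 38.5 = 0.0776 mA.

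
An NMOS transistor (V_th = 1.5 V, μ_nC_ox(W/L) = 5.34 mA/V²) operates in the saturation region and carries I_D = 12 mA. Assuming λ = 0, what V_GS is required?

In saturation I_D = ½ k_n (V_GS − V_th)², so V_GS − V_th = √(2 I_D / k_n) = √(2 × 12 / 5.34) = 2.12 V.
V_GS = 1.5 + 2.12 = 3.62 V.

V_GS = 3.62 V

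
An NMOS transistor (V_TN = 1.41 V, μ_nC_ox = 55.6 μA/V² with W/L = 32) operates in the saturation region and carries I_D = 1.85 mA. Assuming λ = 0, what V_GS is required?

k_n = μ_nC_ox · (W/L) = 1.779 mA/V².
In saturation I_D = ½ k_n (V_GS − V_TN)², so V_GS − V_TN = √(2 I_D / k_n) = √(2 × 1.85 / 1.779) = 1.44 V.
V_GS = 1.41 + 1.44 = 2.85 V.

V_GS = 2.85 V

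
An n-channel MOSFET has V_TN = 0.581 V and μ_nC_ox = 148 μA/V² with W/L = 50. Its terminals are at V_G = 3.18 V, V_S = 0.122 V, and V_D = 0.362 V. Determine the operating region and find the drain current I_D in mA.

V_GS = V_G − V_S = 3.18 − 0.122 = 3.06 V; V_DS = V_D − V_S = 0.362 − 0.122 = 0.24 V.
k_n = μ_nC_ox · (W/L) = 7.4 mA/V².
V_ov = V_GS − V_TN = 3.06 − 0.581 = 2.48 V.
Since V_DS = 0.24 V < V_ov = 2.48 V, the device is in the triode region.
I_D = k_n [V_ov · V_DS − ½ V_DS²] = 7.4 × [2.48 × 0.24 − 0.5 × 0.24²] = 4.19 mA.

Triode; I_D = 4.19 mA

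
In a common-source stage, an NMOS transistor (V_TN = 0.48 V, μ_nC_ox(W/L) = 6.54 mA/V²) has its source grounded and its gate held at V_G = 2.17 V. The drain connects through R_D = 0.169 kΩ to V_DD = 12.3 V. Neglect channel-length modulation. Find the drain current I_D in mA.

V_GS = V_G = 2.17 V, so V_ov = 2.17 − 0.48 = 1.69 V.
Assume saturation: I_D = ½ k_n V_ov² = 0.5 × 6.54 × 1.69² = 9.34 mA, giving V_DS = V_DD − I_D R_D = 12.3 − 9.34 × 0.169 = 10.7 V.
V_DS = 10.7 V ≥ V_ov = 1.69 V, confirming saturation.

I_D = 9.34 mA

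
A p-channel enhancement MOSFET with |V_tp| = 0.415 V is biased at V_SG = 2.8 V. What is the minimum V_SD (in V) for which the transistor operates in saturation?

The boundary between triode and saturation is V_SD = V_SG − |V_tp| = V_ov.
V_ov = 2.8 − 0.415 = 2.38 V.

V_SD,sat = 2.38 V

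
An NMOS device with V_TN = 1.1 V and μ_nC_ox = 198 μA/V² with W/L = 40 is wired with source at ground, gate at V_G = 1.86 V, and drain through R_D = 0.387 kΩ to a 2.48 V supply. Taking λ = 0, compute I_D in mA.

V_GS = V_G = 1.86 V, so V_ov = 1.86 − 1.1 = 0.76 V.
k_n = μ_nC_ox · (W/L) = 7.92 mA/V².
Assume saturation: I_D = ½ k_n V_ov² = 0.5 × 7.92 × 0.76² = 2.29 mA, giving V_DS = V_DD − I_D R_D = 2.48 − 2.29 × 0.387 = 1.59 V.
V_DS = 1.59 V ≥ V_ov = 0.76 V, confirming saturation.

I_D = 2.29 mA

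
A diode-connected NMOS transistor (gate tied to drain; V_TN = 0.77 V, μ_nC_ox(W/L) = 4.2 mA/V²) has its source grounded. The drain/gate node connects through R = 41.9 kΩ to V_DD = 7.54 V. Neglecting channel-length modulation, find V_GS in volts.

With gate tied to drain, V_GS = V_DS ≥ V_GS − V_TN, so the device is in saturation.
KCL at the drain: ½ k_n (V_GS − V_TN)² = (V_DD − V_GS)/R.
Let x = V_GS − 0.77. Then 88 x² + x − 6.77 = 0, giving x = 0.272 V (positive root), so V_GS = 1.04 V.
I_D = (V_DD − V_GS)/R = (7.54 − 1.04) / 41.9 = 0.155 mA.

V_GS = 1.04 V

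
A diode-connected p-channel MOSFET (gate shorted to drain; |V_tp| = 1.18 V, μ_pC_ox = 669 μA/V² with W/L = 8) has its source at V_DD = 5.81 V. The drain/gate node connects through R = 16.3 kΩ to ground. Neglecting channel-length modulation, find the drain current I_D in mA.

With gate tied to drain, V_SG = V_SD ≥ V_SG − |V_tp|, so the device is in saturation.
k_p = μ_pC_ox · (W/L) = 5.352 mA/V².
KCL at the drain: ½ k_p (V_SG − |V_tp|)² = (V_DD − V_SG)/R.
Let x = V_SG − 1.18. Then 43.6 x² + x − 4.63 = 0, giving x = 0.315 V (positive root), so V_SG = 1.49 V.
I_D = (V_DD − V_SG)/R = (5.81 − 1.49) / 16.3 = 0.265 mA.

I_D = 0.265 mA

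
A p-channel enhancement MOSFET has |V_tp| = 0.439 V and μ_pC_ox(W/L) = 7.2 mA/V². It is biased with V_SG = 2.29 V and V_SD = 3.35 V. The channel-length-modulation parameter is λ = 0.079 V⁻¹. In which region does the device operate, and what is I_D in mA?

V_ov = V_SG − |V_tp| = 2.29 − 0.439 = 1.85 V.
Since V_SD = 3.35 V ≥ V_ov = 1.85 V, the device is in saturation.
I_D = ½ k_p V_ov² (1 + λ V_SD) = 0.5 × 7.2 × 1.85² × (1 + 0.079 × 3.35) = 15.6 mA.

Saturation; I_D = 15.6 mA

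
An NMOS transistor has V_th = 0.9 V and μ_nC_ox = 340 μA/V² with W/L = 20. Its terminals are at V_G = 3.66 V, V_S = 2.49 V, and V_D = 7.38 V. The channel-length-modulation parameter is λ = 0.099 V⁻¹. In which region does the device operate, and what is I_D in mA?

V_GS = V_G − V_S = 3.66 − 2.49 = 1.17 V; V_DS = V_D − V_S = 7.38 − 2.49 = 4.89 V.
k_n = μ_nC_ox · (W/L) = 6.8 mA/V².
V_ov = V_GS − V_th = 1.17 − 0.9 = 0.27 V.
Since V_DS = 4.89 V ≥ V_ov = 0.27 V, the device is in saturation.
I_D = ½ k_n V_ov² (1 + λ V_DS) = 0.5 × 6.8 × 0.27² × (1 + 0.099 × 4.89) = 0.368 mA.

Saturation; I_D = 0.368 mA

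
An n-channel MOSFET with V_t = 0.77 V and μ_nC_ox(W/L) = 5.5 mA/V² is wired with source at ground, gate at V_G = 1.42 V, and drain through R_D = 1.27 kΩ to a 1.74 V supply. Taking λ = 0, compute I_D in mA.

V_GS = V_G = 1.42 V, so V_ov = 1.42 − 0.77 = 0.65 V.
Assume saturation: I_D = ½ k_n V_ov² = 0.5 × 5.5 × 0.65² = 1.16 mA, giving V_DS = V_DD − I_D R_D = 1.74 − 1.16 × 1.27 = 0.264 V.
But 0.264 V < V_ov = 0.65 V, so the device is actually in triode.
In triode I_D = k_n[V_ov V_DS − ½ V_DS²] and I_D = (V_DD − V_DS)/R_D. Equating: 3.49 V_DS² − 5.54 V_DS + 1.74 = 0, giving V_DS = 0.431 V (the root below V_ov).
I_D = (1.74 − 0.431) / 1.27 = 1.03 mA.

I_D = 1.03 mA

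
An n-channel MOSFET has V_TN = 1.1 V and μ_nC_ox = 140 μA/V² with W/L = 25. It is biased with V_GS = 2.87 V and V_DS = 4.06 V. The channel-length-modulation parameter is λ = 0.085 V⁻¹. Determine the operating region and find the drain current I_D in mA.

Saturation; I_D = 7.37 mA

k_n = μ_nC_ox · (W/L) = 3.5 mA/V².
V_ov = V_GS − V_TN = 2.87 − 1.1 = 1.77 V.
Since V_DS = 4.06 V ≥ V_ov = 1.77 V, the device is in saturation.
I_D = ½ k_n V_ov² (1 + λ V_DS) = 0.5 × 3.5 × 1.77² × (1 + 0.085 × 4.06) = 7.37 mA.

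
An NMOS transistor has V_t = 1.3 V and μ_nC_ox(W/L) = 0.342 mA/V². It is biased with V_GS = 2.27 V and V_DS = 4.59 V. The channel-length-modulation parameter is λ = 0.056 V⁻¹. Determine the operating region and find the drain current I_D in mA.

V_ov = V_GS − V_t = 2.27 − 1.3 = 0.97 V.
Since V_DS = 4.59 V ≥ V_ov = 0.97 V, the device is in saturation.
I_D = ½ k_n V_ov² (1 + λ V_DS) = 0.5 × 0.342 × 0.97² × (1 + 0.056 × 4.59) = 0.202 mA.

Saturation; I_D = 0.202 mA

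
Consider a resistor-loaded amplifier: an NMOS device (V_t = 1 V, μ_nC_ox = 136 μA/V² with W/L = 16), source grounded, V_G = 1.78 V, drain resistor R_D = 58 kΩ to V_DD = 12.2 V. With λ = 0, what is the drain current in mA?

I_D = 0.208 mA

V_GS = V_G = 1.78 V, so V_ov = 1.78 − 1 = 0.78 V.
k_n = μ_nC_ox · (W/L) = 2.176 mA/V².
Assume saturation: I_D = ½ k_n V_ov² = 0.5 × 2.176 × 0.78² = 0.662 mA, giving V_DS = V_DD − I_D R_D = 12.2 − 0.662 × 58 = -26.2 V.
But -26.2 V < V_ov = 0.78 V, so the device is actually in triode.
In triode I_D = k_n[V_ov V_DS − ½ V_DS²] and I_D = (V_DD − V_DS)/R_D. Equating: 63.1 V_DS² − 99.44 V_DS + 12.2 = 0, giving V_DS = 0.134 V (the root below V_ov).
I_D = (12.2 − 0.134) / 58 = 0.208 mA.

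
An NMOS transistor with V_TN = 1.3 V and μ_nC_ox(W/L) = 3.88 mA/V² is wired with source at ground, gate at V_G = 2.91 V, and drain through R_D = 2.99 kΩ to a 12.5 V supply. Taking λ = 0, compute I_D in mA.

I_D = 3.90 mA

V_GS = V_G = 2.91 V, so V_ov = 2.91 − 1.3 = 1.61 V.
Assume saturation: I_D = ½ k_n V_ov² = 0.5 × 3.88 × 1.61² = 5.03 mA, giving V_DS = V_DD − I_D R_D = 12.5 − 5.03 × 2.99 = -2.54 V.
But -2.54 V < V_ov = 1.61 V, so the device is actually in triode.
In triode I_D = k_n[V_ov V_DS − ½ V_DS²] and I_D = (V_DD − V_DS)/R_D. Equating: 5.8 V_DS² − 19.68 V_DS + 12.5 = 0, giving V_DS = 0.846 V (the root below V_ov).
I_D = (12.5 − 0.846) / 2.99 = 3.9 mA.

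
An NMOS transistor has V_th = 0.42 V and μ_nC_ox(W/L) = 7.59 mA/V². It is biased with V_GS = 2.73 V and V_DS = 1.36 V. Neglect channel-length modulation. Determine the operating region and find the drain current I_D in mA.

V_ov = V_GS − V_th = 2.73 − 0.42 = 2.31 V.
Since V_DS = 1.36 V < V_ov = 2.31 V, the device is in the triode region.
I_D = k_n [V_ov · V_DS − ½ V_DS²] = 7.59 × [2.31 × 1.36 − 0.5 × 1.36²] = 16.8 mA.

Triode; I_D = 16.8 mA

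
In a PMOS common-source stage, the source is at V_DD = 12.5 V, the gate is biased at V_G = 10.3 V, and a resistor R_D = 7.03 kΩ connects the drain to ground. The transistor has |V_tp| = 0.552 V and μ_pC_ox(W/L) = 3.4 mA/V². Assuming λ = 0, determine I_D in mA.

V_SG = V_DD − V_G = 12.5 − 10.3 = 2.2 V, so V_ov = 2.2 − 0.552 = 1.65 V.
Assume saturation: I_D = ½ k_p V_ov² = 0.5 × 3.4 × 1.65² = 4.62 mA, giving V_SD = V_DD − I_D R_D = 12.5 − 4.62 × 7.03 = -20 V.
But -20 V < V_ov = 1.65 V, so the device is actually in triode.
In triode I_D = k_p[V_ov V_SD − ½ V_SD²] and I_D = (V_DD − V_SD)/R_D. Equating: 12 V_SD² − 40.39 V_SD + 12.5 = 0, giving V_SD = 0.345 V (the root below V_ov).
I_D = (12.5 − 0.345) / 7.03 = 1.73 mA.

I_D = 1.73 mA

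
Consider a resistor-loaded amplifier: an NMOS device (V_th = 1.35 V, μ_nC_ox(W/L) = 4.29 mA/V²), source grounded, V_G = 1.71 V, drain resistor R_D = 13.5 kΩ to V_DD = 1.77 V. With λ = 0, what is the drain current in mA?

I_D = 0.124 mA

V_GS = V_G = 1.71 V, so V_ov = 1.71 − 1.35 = 0.36 V.
Assume saturation: I_D = ½ k_n V_ov² = 0.5 × 4.29 × 0.36² = 0.278 mA, giving V_DS = V_DD − I_D R_D = 1.77 − 0.278 × 13.5 = -1.98 V.
But -1.98 V < V_ov = 0.36 V, so the device is actually in triode.
In triode I_D = k_n[V_ov V_DS − ½ V_DS²] and I_D = (V_DD − V_DS)/R_D. Equating: 29 V_DS² − 21.85 V_DS + 1.77 = 0, giving V_DS = 0.0923 V (the root below V_ov).
I_D = (1.77 − 0.0923) / 13.5 = 0.124 mA.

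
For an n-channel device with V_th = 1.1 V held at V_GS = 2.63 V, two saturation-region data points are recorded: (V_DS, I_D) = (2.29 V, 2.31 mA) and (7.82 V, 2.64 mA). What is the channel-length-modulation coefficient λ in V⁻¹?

λ = 0.0275 V⁻¹

With V_GS fixed, I_D ∝ (1 + λ V_DS) in saturation, so I_D2/I_D1 = (1 + λ V_DS2)/(1 + λ V_DS1).
2.64/2.31 = 1.143 = (1 + 7.82 λ)/(1 + 2.29 λ).
Solving: λ (I_D1 V_DS2 − I_D2 V_DS1) = I_D2 − I_D1, so λ = (2.64 − 2.31) / (2.31 × 7.82 − 2.64 × 2.29) = 0.33 / 12 = 0.0275 V⁻¹.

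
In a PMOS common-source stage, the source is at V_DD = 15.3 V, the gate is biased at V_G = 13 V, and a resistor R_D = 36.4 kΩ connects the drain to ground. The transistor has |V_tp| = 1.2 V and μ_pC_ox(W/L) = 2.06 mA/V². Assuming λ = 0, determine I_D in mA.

I_D = 0.415 mA

V_SG = V_DD − V_G = 15.3 − 13 = 2.3 V, so V_ov = 2.3 − 1.2 = 1.1 V.
Assume saturation: I_D = ½ k_p V_ov² = 0.5 × 2.06 × 1.1² = 1.25 mA, giving V_SD = V_DD − I_D R_D = 15.3 − 1.25 × 36.4 = -30.1 V.
But -30.1 V < V_ov = 1.1 V, so the device is actually in triode.
In triode I_D = k_p[V_ov V_SD − ½ V_SD²] and I_D = (V_DD − V_SD)/R_D. Equating: 37.5 V_SD² − 83.48 V_SD + 15.3 = 0, giving V_SD = 0.202 V (the root below V_ov).
I_D = (15.3 − 0.202) / 36.4 = 0.415 mA.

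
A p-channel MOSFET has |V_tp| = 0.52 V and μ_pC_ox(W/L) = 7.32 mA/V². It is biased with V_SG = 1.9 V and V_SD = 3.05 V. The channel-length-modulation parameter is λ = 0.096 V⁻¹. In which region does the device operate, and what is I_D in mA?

Saturation; I_D = 9.01 mA

V_ov = V_SG − |V_tp| = 1.9 − 0.52 = 1.38 V.
Since V_SD = 3.05 V ≥ V_ov = 1.38 V, the device is in saturation.
I_D = ½ k_p V_ov² (1 + λ V_SD) = 0.5 × 7.32 × 1.38² × (1 + 0.096 × 3.05) = 9.01 mA.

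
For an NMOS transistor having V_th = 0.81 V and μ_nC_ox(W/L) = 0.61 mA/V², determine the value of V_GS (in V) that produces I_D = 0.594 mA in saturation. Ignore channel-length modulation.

V_GS = 2.21 V

In saturation I_D = ½ k_n (V_GS − V_th)², so V_GS − V_th = √(2 I_D / k_n) = √(2 × 0.594 / 0.61) = 1.4 V.
V_GS = 0.81 + 1.4 = 2.21 V.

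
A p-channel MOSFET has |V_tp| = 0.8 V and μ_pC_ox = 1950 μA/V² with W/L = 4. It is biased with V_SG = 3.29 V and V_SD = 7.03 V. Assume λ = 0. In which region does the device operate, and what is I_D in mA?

Saturation; I_D = 24.2 mA

k_p = μ_pC_ox · (W/L) = 7.8 mA/V².
V_ov = V_SG − |V_tp| = 3.29 − 0.8 = 2.49 V.
Since V_SD = 7.03 V ≥ V_ov = 2.49 V, the device is in saturation.
I_D = ½ k_p V_ov² = 0.5 × 7.8 × 2.49² = 24.2 mA.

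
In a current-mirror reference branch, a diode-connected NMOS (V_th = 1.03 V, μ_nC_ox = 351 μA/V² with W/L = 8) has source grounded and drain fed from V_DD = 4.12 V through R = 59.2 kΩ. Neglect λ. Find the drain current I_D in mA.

I_D = 0.0490 mA

With gate tied to drain, V_GS = V_DS ≥ V_GS − V_th, so the device is in saturation.
k_n = μ_nC_ox · (W/L) = 2.808 mA/V².
KCL at the drain: ½ k_n (V_GS − V_th)² = (V_DD − V_GS)/R.
Let x = V_GS − 1.03. Then 83.1 x² + x − 3.09 = 0, giving x = 0.187 V (positive root), so V_GS = 1.22 V.
I_D = (V_DD − V_GS)/R = (4.12 − 1.22) / 59.2 = 0.049 mA.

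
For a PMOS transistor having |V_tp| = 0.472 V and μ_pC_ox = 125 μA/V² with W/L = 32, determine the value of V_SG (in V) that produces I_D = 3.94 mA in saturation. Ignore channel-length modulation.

V_SG = 1.88 V

k_p = μ_pC_ox · (W/L) = 4 mA/V².
In saturation I_D = ½ k_p (V_SG − |V_tp|)², so V_SG − |V_tp| = √(2 I_D / k_p) = √(2 × 3.94 / 4) = 1.4 V.
V_SG = 0.472 + 1.4 = 1.88 V.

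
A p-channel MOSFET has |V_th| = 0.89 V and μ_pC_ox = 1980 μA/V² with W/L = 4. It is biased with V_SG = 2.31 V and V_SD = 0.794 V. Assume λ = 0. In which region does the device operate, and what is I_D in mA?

Triode; I_D = 6.43 mA

k_p = μ_pC_ox · (W/L) = 7.92 mA/V².
V_ov = V_SG − |V_th| = 2.31 − 0.89 = 1.42 V.
Since V_SD = 0.794 V < V_ov = 1.42 V, the device is in the triode region.
I_D = k_p [V_ov · V_SD − ½ V_SD²] = 7.92 × [1.42 × 0.794 − 0.5 × 0.794²] = 6.43 mA.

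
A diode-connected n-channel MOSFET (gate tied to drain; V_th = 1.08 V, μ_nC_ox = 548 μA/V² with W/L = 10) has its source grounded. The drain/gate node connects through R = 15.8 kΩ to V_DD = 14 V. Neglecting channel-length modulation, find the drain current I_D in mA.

I_D = 0.784 mA

With gate tied to drain, V_GS = V_DS ≥ V_GS − V_th, so the device is in saturation.
k_n = μ_nC_ox · (W/L) = 5.48 mA/V².
KCL at the drain: ½ k_n (V_GS − V_th)² = (V_DD − V_GS)/R.
Let x = V_GS − 1.08. Then 43.3 x² + x − 12.92 = 0, giving x = 0.535 V (positive root), so V_GS = 1.61 V.
I_D = (V_DD − V_GS)/R = (14 − 1.61) / 15.8 = 0.784 mA.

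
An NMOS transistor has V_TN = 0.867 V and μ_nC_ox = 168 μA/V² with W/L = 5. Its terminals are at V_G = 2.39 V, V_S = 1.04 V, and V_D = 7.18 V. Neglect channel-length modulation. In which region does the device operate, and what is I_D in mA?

V_GS = V_G − V_S = 2.39 − 1.04 = 1.35 V; V_DS = V_D − V_S = 7.18 − 1.04 = 6.14 V.
k_n = μ_nC_ox · (W/L) = 0.84 mA/V².
V_ov = V_GS − V_TN = 1.35 − 0.867 = 0.483 V.
Since V_DS = 6.14 V ≥ V_ov = 0.483 V, the device is in saturation.
I_D = ½ k_n V_ov² = 0.5 × 0.84 × 0.483² = 0.098 mA.

Saturation; I_D = 0.0980 mA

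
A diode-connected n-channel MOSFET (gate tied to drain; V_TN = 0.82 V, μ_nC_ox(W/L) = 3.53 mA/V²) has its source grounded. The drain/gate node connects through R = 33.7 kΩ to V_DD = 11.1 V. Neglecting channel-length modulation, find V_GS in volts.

V_GS = 1.23 V

With gate tied to drain, V_GS = V_DS ≥ V_GS − V_TN, so the device is in saturation.
KCL at the drain: ½ k_n (V_GS − V_TN)² = (V_DD − V_GS)/R.
Let x = V_GS − 0.82. Then 59.5 x² + x − 10.28 = 0, giving x = 0.407 V (positive root), so V_GS = 1.23 V.
I_D = (V_DD − V_GS)/R = (11.1 − 1.23) / 33.7 = 0.293 mA.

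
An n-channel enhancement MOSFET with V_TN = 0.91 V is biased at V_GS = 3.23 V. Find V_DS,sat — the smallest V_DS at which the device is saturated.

The boundary between triode and saturation is V_DS = V_GS − V_TN = V_ov.
V_ov = 3.23 − 0.91 = 2.32 V.

V_DS,sat = 2.32 V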